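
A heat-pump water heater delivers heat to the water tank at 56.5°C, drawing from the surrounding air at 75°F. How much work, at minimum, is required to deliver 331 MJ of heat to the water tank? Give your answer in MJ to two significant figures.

33 MJ

In absolute terms T_C = 297.04 K and T_H = 329.65 K, so ΔT = 32.61 K.
The reversible limit is COP_HP = T_H/ΔT = 10.11, so W_min = Q_H/COP = Q_H·ΔT/T_H.
W_min = 331.0 × 32.61/329.65 = 32.74 MJ.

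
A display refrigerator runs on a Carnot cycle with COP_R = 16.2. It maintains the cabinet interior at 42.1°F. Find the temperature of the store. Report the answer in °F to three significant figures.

73.1 °F

COP_R = T_C/(T_H − T_C) gives T_H − T_C = T_C/COP.
With T_C = 278.76 K, T_H = 278.76 × (1 + 1/16.2) = 295.97 K.
Converting, 295.97 K = 73.07°F.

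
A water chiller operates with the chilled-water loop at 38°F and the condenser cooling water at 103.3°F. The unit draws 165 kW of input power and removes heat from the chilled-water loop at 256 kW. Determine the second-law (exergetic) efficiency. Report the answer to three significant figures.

0.204

COP_actual = Q̇_C/Ẇ = 256.0/165.0 = 1.552.
In absolute terms T_C = 276.48 K and T_H = 312.76 K, so ΔT = 36.28 K.
COP_Carnot = T_C/ΔT = 276.48/36.28 = 7.621.
η_II = COP_actual/COP_Carnot = 1.552/7.621 = 0.2036.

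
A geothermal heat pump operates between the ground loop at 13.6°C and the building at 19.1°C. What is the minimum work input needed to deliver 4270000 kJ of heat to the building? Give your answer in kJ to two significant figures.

80000 kJ

In absolute terms T_C = 286.75 K and T_H = 292.25 K, so ΔT = 5.500 K.
The reversible limit is COP_HP = T_H/ΔT = 53.14, so W_min = Q_H/COP = Q_H·ΔT/T_H.
W_min = 4270000 × 5.500/292.25 = 80360 kJ.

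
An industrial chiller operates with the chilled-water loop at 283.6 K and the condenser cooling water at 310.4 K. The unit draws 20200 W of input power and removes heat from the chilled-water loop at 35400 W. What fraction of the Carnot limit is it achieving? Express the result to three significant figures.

0.166

COP_actual = Q̇_C/Ẇ = 35400/20200 = 1.752.
The reservoir spacing is ΔT = 310.4 − 283.6 = 26.80 K.
COP_Carnot = T_C/ΔT = 283.60/26.80 = 10.58.
η_II = COP_actual/COP_Carnot = 1.752/10.58 = 0.1656.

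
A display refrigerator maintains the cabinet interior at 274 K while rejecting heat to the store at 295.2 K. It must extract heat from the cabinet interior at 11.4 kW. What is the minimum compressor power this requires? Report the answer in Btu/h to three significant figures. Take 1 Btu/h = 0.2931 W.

The reservoir spacing is ΔT = 295.2 − 274 = 21.20 K.
COP_Carnot = T_C/ΔT = 274.00/21.20 = 12.92.
Ẇ_min = Q̇/COP_Carnot = 11.40/12.92 = 0.8820 kW = 3009 Btu/h.

3010 Btu/h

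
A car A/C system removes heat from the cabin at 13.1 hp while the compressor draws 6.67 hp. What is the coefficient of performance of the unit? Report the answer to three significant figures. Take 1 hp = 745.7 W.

1.96

The first law gives Q̇_H = Q̇_C + Ẇ, so the three rates are Q̇_C = 13.10, Q̇_H = 19.77, Ẇ = 6.670 hp.
COP_R = Q̇_C/Ẇ = 13.10/6.670 = 1.964.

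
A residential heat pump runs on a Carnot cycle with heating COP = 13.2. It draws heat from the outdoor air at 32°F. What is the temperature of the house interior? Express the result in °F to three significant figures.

COP_HP = T_H/(T_H − T_C) rearranges to T_H = COP·T_C/(COP − 1).
With T_C = 273.15 K, T_H = 13.2 × 273.15/12.20 = 295.54 K.
Converting, 295.54 K = 72.30°F.

72.3 °F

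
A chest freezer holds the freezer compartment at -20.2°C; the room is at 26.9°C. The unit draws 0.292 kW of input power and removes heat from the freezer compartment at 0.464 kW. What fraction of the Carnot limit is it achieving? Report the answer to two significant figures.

COP_actual = Q̇_C/Ẇ = 0.4640/0.2920 = 1.589.
In absolute terms T_C = 252.95 K and T_H = 300.05 K, so ΔT = 47.10 K.
COP_Carnot = T_C/ΔT = 252.95/47.10 = 5.370.
η_II = COP_actual/COP_Carnot = 1.589/5.370 = 0.2959.

0.30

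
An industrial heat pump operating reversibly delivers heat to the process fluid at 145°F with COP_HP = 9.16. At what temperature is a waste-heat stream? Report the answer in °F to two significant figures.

COP_HP = T_H/(T_H − T_C) gives T_H − T_C = T_H/COP.
With T_H = 335.93 K, T_C = 335.93 × (1 − 1/9.16) = 299.25 K.
Converting, 299.25 K = 78.99°F.

79 °F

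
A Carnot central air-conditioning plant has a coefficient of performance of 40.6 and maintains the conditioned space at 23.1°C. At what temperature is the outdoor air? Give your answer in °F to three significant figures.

COP_R = T_C/(T_H − T_C) gives T_H − T_C = T_C/COP.
With T_C = 296.25 K, T_H = 296.25 × (1 + 1/40.6) = 303.55 K.
Converting, 303.55 K = 86.71°F.

86.7 °F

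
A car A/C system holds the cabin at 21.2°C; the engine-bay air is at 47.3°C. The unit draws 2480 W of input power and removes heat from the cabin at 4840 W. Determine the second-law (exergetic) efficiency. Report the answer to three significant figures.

0.173

COP_actual = Q̇_C/Ẇ = 4840/2480 = 1.952.
In absolute terms T_C = 294.35 K and T_H = 320.45 K, so ΔT = 26.10 K.
COP_Carnot = T_C/ΔT = 294.35/26.10 = 11.28.
η_II = COP_actual/COP_Carnot = 1.952/11.28 = 0.1730.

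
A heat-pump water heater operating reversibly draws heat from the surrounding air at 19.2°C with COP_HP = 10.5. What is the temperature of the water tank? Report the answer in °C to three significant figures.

COP_HP = T_H/(T_H − T_C) rearranges to T_H = COP·T_C/(COP − 1).
With T_C = 292.35 K, T_H = 10.5 × 292.35/9.500 = 323.12 K.
Converting, 323.12 K = 49.97°C.

50.0 °C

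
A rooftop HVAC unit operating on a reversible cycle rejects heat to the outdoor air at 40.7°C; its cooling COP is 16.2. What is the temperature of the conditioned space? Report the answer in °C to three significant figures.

22.5 °C

For a Carnot refrigerator COP_R = T_C/(T_H − T_C), so T_C = COP·T_H/(1 + COP).
With T_H = 313.85 K, T_C = 16.2 × 313.85/17.20 = 295.60 K.
Converting, 295.60 K = 22.45°C.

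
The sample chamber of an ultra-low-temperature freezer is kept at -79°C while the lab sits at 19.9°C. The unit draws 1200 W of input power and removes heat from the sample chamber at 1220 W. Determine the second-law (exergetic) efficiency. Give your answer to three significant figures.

COP_actual = Q̇_C/Ẇ = 1220/1200 = 1.017.
In absolute terms T_C = 194.15 K and T_H = 293.05 K, so ΔT = 98.90 K.
COP_Carnot = T_C/ΔT = 194.15/98.90 = 1.963.
η_II = COP_actual/COP_Carnot = 1.017/1.963 = 0.5179.

0.518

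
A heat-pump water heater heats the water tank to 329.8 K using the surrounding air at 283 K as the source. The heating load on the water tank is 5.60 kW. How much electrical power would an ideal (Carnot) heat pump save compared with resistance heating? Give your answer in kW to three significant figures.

4.81 kW

The reservoir spacing is ΔT = 329.8 − 283 = 46.80 K.
COP_Carnot = T_H/ΔT = 329.80/46.80 = 7.047.
Resistance heating needs Ẇ_res = Q̇_H = 5.600 kW; the reversible heat pump needs only Ẇ_hp = Q̇_H/COP = 0.7947 kW.
Saving = 5.600 − 0.7947 = 4.805 kW.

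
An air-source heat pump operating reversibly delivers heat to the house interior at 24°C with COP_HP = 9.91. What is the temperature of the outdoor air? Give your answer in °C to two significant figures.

COP_HP = T_H/(T_H − T_C) gives T_H − T_C = T_H/COP.
With T_H = 297.15 K, T_C = 297.15 × (1 − 1/9.91) = 267.17 K.
Converting, 267.17 K = -5.98°C.

-6.0 °C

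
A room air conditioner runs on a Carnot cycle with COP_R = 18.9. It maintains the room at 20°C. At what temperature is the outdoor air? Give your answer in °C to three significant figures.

COP_R = T_C/(T_H − T_C) gives T_H − T_C = T_C/COP.
With T_C = 293.15 K, T_H = 293.15 × (1 + 1/18.9) = 308.66 K.
Converting, 308.66 K = 35.51°C.

35.5 °C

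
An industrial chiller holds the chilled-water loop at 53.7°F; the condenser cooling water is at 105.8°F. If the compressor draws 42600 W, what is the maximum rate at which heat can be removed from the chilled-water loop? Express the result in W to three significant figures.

In absolute terms T_C = 285.21 K and T_H = 314.15 K, so ΔT = 28.94 K.
COP_Carnot = T_C/ΔT = 285.21/28.94 = 9.854.
Q̇_max = COP_Carnot × Ẇ = 9.854 × 42600 W = 419800 W.

420000 W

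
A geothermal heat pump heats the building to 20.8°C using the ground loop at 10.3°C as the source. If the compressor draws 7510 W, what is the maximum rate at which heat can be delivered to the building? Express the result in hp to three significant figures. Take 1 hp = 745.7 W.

In absolute terms T_C = 283.45 K and T_H = 293.95 K, so ΔT = 10.50 K.
COP_Carnot = T_H/ΔT = 293.95/10.50 = 28.00.
Q̇_max = COP_Carnot × Ẇ = 28.00 × 7510 W = 210200 W = 281.9 hp.

282 hp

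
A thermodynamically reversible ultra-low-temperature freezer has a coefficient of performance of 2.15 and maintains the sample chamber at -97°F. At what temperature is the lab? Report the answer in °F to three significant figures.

71.7 °F

COP_R = T_C/(T_H − T_C) gives T_H − T_C = T_C/COP.
With T_C = 201.48 K, T_H = 201.48 × (1 + 1/2.15) = 295.20 K.
Converting, 295.20 K = 71.68°F.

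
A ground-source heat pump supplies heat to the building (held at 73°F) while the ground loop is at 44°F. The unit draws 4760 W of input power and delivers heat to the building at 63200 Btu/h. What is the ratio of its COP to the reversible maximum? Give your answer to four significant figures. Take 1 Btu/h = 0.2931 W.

0.2119

Converting, Q̇_H = 63200 Btu/h = 18520 W, so COP_actual = Q̇_H/Ẇ = 18520/4760 = 3.892.
In absolute terms T_C = 279.82 K and T_H = 295.93 K, so ΔT = 16.11 K.
COP_Carnot = T_H/ΔT = 295.93/16.11 = 18.37.
η_II = COP_actual/COP_Carnot = 3.892/18.37 = 0.2119.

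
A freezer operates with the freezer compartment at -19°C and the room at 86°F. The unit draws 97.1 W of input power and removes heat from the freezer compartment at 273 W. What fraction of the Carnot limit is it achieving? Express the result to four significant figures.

0.5421

COP_actual = Q̇_C/Ẇ = 273.0/97.10 = 2.812.
In absolute terms T_C = 254.15 K and T_H = 303.15 K, so ΔT = 49.00 K.
COP_Carnot = T_C/ΔT = 254.15/49.00 = 5.187.
η_II = COP_actual/COP_Carnot = 2.812/5.187 = 0.5421.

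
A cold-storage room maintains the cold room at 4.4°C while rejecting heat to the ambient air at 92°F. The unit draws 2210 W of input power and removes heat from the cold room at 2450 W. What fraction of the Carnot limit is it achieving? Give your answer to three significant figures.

0.116

COP_actual = Q̇_C/Ẇ = 2450/2210 = 1.109.
In absolute terms T_C = 277.55 K and T_H = 306.48 K, so ΔT = 28.93 K.
COP_Carnot = T_C/ΔT = 277.55/28.93 = 9.593.
η_II = COP_actual/COP_Carnot = 1.109/9.593 = 0.1156.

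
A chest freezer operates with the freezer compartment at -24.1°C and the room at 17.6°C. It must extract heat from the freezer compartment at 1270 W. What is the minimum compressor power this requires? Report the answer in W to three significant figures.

In absolute terms T_C = 249.05 K and T_H = 290.75 K, so ΔT = 41.70 K.
COP_Carnot = T_C/ΔT = 249.05/41.70 = 5.972.
Ẇ_min = Q̇/COP_Carnot = 1270/5.972 = 212.6 W.

213 W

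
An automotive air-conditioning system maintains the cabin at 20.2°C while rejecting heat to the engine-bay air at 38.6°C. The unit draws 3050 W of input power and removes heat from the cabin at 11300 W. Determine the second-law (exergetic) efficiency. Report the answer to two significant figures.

0.23

COP_actual = Q̇_C/Ẇ = 11300/3050 = 3.705.
In absolute terms T_C = 293.35 K and T_H = 311.75 K, so ΔT = 18.40 K.
COP_Carnot = T_C/ΔT = 293.35/18.40 = 15.94.
η_II = COP_actual/COP_Carnot = 3.705/15.94 = 0.2324.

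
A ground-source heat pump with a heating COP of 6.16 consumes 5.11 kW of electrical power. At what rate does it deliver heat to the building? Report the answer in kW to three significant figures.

Q̇_H = COP_HP × Ẇ = 6.16 × 5.110 = 31.48 kW.

31.5 kW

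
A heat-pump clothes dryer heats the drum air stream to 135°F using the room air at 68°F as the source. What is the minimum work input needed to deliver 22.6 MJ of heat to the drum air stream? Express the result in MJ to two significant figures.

2.5 MJ

In absolute terms T_C = 293.15 K and T_H = 330.37 K, so ΔT = 37.22 K.
The reversible limit is COP_HP = T_H/ΔT = 8.876, so W_min = Q_H/COP = Q_H·ΔT/T_H.
W_min = 22.60 × 37.22/330.37 = 2.546 MJ.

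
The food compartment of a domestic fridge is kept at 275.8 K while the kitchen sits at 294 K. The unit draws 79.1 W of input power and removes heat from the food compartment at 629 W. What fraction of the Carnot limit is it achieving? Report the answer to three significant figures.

0.525

COP_actual = Q̇_C/Ẇ = 629.0/79.10 = 7.952.
The reservoir spacing is ΔT = 294 − 275.8 = 18.20 K.
COP_Carnot = T_C/ΔT = 275.80/18.20 = 15.15.
η_II = COP_actual/COP_Carnot = 7.952/15.15 = 0.5247.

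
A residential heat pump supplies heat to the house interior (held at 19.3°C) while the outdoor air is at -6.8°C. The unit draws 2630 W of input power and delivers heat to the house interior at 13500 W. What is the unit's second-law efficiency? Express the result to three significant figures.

COP_actual = Q̇_H/Ẇ = 13500/2630 = 5.133.
In absolute terms T_C = 266.35 K and T_H = 292.45 K, so ΔT = 26.10 K.
COP_Carnot = T_H/ΔT = 292.45/26.10 = 11.20.
η_II = COP_actual/COP_Carnot = 5.133/11.20 = 0.4581.

0.458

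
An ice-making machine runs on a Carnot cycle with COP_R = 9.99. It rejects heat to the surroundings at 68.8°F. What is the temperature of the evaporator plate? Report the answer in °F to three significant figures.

For a Carnot refrigerator COP_R = T_C/(T_H − T_C), so T_C = COP·T_H/(1 + COP).
With T_H = 293.59 K, T_C = 9.99 × 293.59/10.99 = 266.88 K.
Converting, 266.88 K = 20.71°F.

20.7 °F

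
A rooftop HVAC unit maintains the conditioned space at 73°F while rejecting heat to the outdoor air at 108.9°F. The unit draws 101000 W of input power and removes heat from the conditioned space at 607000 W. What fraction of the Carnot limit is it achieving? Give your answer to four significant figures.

COP_actual = Q̇_C/Ẇ = 607000/101000 = 6.010.
In absolute terms T_C = 295.93 K and T_H = 315.87 K, so ΔT = 19.94 K.
COP_Carnot = T_C/ΔT = 295.93/19.94 = 14.84.
η_II = COP_actual/COP_Carnot = 6.010/14.84 = 0.4050.

0.4050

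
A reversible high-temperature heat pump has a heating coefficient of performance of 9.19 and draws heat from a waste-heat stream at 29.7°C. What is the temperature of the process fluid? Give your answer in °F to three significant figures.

COP_HP = T_H/(T_H − T_C) rearranges to T_H = COP·T_C/(COP − 1).
With T_C = 302.85 K, T_H = 9.19 × 302.85/8.190 = 339.83 K.
Converting, 339.83 K = 152.02°F.

152 °F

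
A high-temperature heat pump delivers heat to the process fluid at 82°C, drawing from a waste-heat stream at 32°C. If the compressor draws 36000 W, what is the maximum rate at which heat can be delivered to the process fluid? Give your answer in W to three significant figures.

In absolute terms T_C = 305.15 K and T_H = 355.15 K, so ΔT = 50.00 K.
COP_Carnot = T_H/ΔT = 355.15/50.00 = 7.103.
Q̇_max = COP_Carnot × Ẇ = 7.103 × 36000 W = 255700 W.

256000 W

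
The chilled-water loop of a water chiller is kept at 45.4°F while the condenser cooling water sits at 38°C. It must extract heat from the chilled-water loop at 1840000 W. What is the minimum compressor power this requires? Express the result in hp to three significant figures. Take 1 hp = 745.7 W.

269 hp

In absolute terms T_C = 280.59 K and T_H = 311.15 K, so ΔT = 30.56 K.
COP_Carnot = T_C/ΔT = 280.59/30.56 = 9.183.
Ẇ_min = Q̇/COP_Carnot = 1840000/9.183 = 200400 W = 268.7 hp.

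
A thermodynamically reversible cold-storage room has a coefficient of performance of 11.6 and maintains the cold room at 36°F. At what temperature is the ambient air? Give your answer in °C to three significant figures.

26.0 °C

COP_R = T_C/(T_H − T_C) gives T_H − T_C = T_C/COP.
With T_C = 275.37 K, T_H = 275.37 × (1 + 1/11.6) = 299.11 K.
Converting, 299.11 K = 25.96°C.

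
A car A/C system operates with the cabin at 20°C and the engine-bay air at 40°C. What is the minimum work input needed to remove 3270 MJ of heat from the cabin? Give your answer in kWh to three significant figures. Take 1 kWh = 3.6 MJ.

62.0 kWh

In absolute terms T_C = 293.15 K and T_H = 313.15 K, so ΔT = 20.00 K.
The reversible limit is COP_R = T_C/ΔT = 14.66, so W_min = Q_C/COP = Q_C·ΔT/T_C.
W_min = 3270 × 20.00/293.15 = 223.1 MJ = 61.97 kWh.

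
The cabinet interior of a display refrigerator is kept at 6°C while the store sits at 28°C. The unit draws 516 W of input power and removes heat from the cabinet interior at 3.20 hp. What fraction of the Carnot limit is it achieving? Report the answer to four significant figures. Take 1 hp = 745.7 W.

Converting, Q̇_C = 3.200 hp = 2386 W, so COP_actual = Q̇_C/Ẇ = 2386/516.0 = 4.624.
In absolute terms T_C = 279.15 K and T_H = 301.15 K, so ΔT = 22.00 K.
COP_Carnot = T_C/ΔT = 279.15/22.00 = 12.69.
η_II = COP_actual/COP_Carnot = 4.624/12.69 = 0.3645.

0.3645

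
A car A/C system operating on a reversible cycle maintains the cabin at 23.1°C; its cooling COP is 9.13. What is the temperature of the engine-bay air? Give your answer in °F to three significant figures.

132 °F

COP_R = T_C/(T_H − T_C) gives T_H − T_C = T_C/COP.
With T_C = 296.25 K, T_H = 296.25 × (1 + 1/9.13) = 328.70 K.
Converting, 328.70 K = 131.99°F.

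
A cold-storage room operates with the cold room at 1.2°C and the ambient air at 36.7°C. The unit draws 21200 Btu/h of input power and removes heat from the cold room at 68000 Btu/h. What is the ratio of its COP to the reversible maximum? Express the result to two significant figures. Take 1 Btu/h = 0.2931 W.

COP_actual = Q̇_C/Ẇ = 68000/21200 = 3.208.
In absolute terms T_C = 274.35 K and T_H = 309.85 K, so ΔT = 35.50 K.
COP_Carnot = T_C/ΔT = 274.35/35.50 = 7.728.
η_II = COP_actual/COP_Carnot = 3.208/7.728 = 0.4150.

0.42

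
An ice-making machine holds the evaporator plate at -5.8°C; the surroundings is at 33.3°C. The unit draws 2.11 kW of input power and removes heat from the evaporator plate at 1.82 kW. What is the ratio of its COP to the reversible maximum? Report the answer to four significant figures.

COP_actual = Q̇_C/Ẇ = 1.820/2.110 = 0.8626.
In absolute terms T_C = 267.35 K and T_H = 306.45 K, so ΔT = 39.10 K.
COP_Carnot = T_C/ΔT = 267.35/39.10 = 6.838.
η_II = COP_actual/COP_Carnot = 0.8626/6.838 = 0.1261.

0.1261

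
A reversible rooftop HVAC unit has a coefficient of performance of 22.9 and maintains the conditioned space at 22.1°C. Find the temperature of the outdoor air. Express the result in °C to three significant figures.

COP_R = T_C/(T_H − T_C) gives T_H − T_C = T_C/COP.
With T_C = 295.25 K, T_H = 295.25 × (1 + 1/22.9) = 308.14 K.
Converting, 308.14 K = 34.99°C.

35.0 °C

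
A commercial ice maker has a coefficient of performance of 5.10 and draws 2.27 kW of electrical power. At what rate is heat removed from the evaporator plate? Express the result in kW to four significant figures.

Q̇_C = COP × Ẇ = 5.10 × 2.270 = 11.58 kW.

11.58 kW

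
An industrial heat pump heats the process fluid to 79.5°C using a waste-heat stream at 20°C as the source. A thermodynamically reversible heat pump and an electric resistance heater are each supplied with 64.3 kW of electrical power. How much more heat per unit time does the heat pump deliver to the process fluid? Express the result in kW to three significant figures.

In absolute terms T_C = 293.15 K and T_H = 352.65 K, so ΔT = 59.50 K.
COP_Carnot = T_H/ΔT = 352.65/59.50 = 5.927.
The heat pump delivers Q̇_H = COP × Ẇ = 381.1 kW; the resistance heater delivers Ẇ = 64.30 kW.
Extra = (COP − 1)·Ẇ = 316.8 kW.

317 kW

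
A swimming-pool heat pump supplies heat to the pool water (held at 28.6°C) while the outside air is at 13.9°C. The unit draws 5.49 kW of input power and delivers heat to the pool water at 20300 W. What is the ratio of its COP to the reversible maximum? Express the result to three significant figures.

0.180

Converting, Q̇_H = 20300 W = 20.30 kW, so COP_actual = Q̇_H/Ẇ = 20.30/5.490 = 3.698.
In absolute terms T_C = 287.05 K and T_H = 301.75 K, so ΔT = 14.70 K.
COP_Carnot = T_H/ΔT = 301.75/14.70 = 20.53.
η_II = COP_actual/COP_Carnot = 3.698/20.53 = 0.1801.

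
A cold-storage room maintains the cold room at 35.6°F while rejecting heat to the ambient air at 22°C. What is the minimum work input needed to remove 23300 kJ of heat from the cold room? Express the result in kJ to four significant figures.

1694 kJ

In absolute terms T_C = 275.15 K and T_H = 295.15 K, so ΔT = 20.00 K.
The reversible limit is COP_R = T_C/ΔT = 13.76, so W_min = Q_C/COP = Q_C·ΔT/T_C.
W_min = 23300 × 20.00/275.15 = 1694 kJ.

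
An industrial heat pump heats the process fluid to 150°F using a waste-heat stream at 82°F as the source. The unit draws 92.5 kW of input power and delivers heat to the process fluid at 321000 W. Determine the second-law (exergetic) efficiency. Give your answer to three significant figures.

Converting, Q̇_H = 321000 W = 321.0 kW, so COP_actual = Q̇_H/Ẇ = 321.0/92.50 = 3.470.
In absolute terms T_C = 300.93 K and T_H = 338.71 K, so ΔT = 37.78 K.
COP_Carnot = T_H/ΔT = 338.71/37.78 = 8.966.
η_II = COP_actual/COP_Carnot = 3.470/8.966 = 0.3871.

0.387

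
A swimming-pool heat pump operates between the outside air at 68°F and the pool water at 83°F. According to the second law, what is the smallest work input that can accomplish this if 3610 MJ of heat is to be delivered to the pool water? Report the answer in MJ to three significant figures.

In absolute terms T_C = 293.15 K and T_H = 301.48 K, so ΔT = 8.333 K.
The reversible limit is COP_HP = T_H/ΔT = 36.18, so W_min = Q_H/COP = Q_H·ΔT/T_H.
W_min = 3610 × 8.333/301.48 = 99.78 MJ.

99.8 MJ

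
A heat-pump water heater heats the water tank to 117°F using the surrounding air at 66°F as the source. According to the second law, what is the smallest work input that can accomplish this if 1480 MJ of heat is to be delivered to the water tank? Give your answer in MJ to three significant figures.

In absolute terms T_C = 292.04 K and T_H = 320.37 K, so ΔT = 28.33 K.
The reversible limit is COP_HP = T_H/ΔT = 11.31, so W_min = Q_H/COP = Q_H·ΔT/T_H.
W_min = 1480 × 28.33/320.37 = 130.9 MJ.

131 MJ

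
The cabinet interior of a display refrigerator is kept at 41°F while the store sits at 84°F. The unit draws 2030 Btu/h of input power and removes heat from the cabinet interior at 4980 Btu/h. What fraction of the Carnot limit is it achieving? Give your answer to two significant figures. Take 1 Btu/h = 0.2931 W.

0.21

COP_actual = Q̇_C/Ẇ = 4980/2030 = 2.453.
In absolute terms T_C = 278.15 K and T_H = 302.04 K, so ΔT = 23.89 K.
COP_Carnot = T_C/ΔT = 278.15/23.89 = 11.64.
η_II = COP_actual/COP_Carnot = 2.453/11.64 = 0.2107.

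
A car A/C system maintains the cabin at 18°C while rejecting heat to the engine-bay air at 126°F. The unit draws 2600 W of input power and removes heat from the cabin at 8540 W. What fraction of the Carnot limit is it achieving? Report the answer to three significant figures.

COP_actual = Q̇_C/Ẇ = 8540/2600 = 3.285.
In absolute terms T_C = 291.15 K and T_H = 325.37 K, so ΔT = 34.22 K.
COP_Carnot = T_C/ΔT = 291.15/34.22 = 8.508.
η_II = COP_actual/COP_Carnot = 3.285/8.508 = 0.3861.

0.386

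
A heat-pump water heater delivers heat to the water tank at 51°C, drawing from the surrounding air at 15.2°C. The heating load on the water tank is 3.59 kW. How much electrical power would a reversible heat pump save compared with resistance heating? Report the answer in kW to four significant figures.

In absolute terms T_C = 288.35 K and T_H = 324.15 K, so ΔT = 35.80 K.
COP_Carnot = T_H/ΔT = 324.15/35.80 = 9.054.
Resistance heating needs Ẇ_res = Q̇_H = 3.590 kW; the reversible heat pump needs only Ẇ_hp = Q̇_H/COP = 0.3965 kW.
Saving = 3.590 − 0.3965 = 3.194 kW.

3.194 kW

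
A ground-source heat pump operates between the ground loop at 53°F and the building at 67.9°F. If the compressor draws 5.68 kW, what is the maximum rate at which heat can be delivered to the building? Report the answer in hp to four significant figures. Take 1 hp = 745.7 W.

269.7 hp

In absolute terms T_C = 284.82 K and T_H = 293.09 K, so ΔT = 8.278 K.
COP_Carnot = T_H/ΔT = 293.09/8.278 = 35.41.
Q̇_max = COP_Carnot × Ẇ = 35.41 × 5.680 kW = 201.1 kW = 269.7 hp.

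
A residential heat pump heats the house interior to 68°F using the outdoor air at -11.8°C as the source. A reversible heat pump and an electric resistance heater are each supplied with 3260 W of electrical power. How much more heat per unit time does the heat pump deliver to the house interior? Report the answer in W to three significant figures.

In absolute terms T_C = 261.35 K and T_H = 293.15 K, so ΔT = 31.80 K.
COP_Carnot = T_H/ΔT = 293.15/31.80 = 9.219.
The heat pump delivers Q̇_H = COP × Ẇ = 30050 W; the resistance heater delivers Ẇ = 3260 W.
Extra = (COP − 1)·Ẇ = 26790 W.

26800 W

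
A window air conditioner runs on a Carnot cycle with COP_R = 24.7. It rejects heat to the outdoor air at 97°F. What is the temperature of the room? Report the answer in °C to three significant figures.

For a Carnot refrigerator COP_R = T_C/(T_H − T_C), so T_C = COP·T_H/(1 + COP).
With T_H = 309.26 K, T_C = 24.7 × 309.26/25.70 = 297.23 K.
Converting, 297.23 K = 24.08°C.

24.1 °C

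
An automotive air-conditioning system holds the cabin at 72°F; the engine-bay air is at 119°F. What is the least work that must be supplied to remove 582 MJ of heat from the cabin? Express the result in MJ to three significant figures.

51.4 MJ

In absolute terms T_C = 295.37 K and T_H = 321.48 K, so ΔT = 26.11 K.
The reversible limit is COP_R = T_C/ΔT = 11.31, so W_min = Q_C/COP = Q_C·ΔT/T_C.
W_min = 582.0 × 26.11/295.37 = 51.45 MJ.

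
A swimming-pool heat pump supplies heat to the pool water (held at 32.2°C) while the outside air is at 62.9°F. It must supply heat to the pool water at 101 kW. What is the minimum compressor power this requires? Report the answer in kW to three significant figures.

In absolute terms T_C = 290.32 K and T_H = 305.35 K, so ΔT = 15.03 K.
COP_Carnot = T_H/ΔT = 305.35/15.03 = 20.31.
Ẇ_min = Q̇/COP_Carnot = 101.0/20.31 = 4.973 kW.

4.97 kW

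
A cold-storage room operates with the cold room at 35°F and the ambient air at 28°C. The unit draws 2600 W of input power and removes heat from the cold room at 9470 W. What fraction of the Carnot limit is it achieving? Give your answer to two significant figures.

0.35

COP_actual = Q̇_C/Ẇ = 9470/2600 = 3.642.
In absolute terms T_C = 274.82 K and T_H = 301.15 K, so ΔT = 26.33 K.
COP_Carnot = T_C/ΔT = 274.82/26.33 = 10.44.
η_II = COP_actual/COP_Carnot = 3.642/10.44 = 0.3490.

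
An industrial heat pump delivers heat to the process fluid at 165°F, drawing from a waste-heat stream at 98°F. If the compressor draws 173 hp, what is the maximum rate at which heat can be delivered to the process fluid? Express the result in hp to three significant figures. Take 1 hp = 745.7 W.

1610 hp

In absolute terms T_C = 309.82 K and T_H = 347.04 K, so ΔT = 37.22 K.
COP_Carnot = T_H/ΔT = 347.04/37.22 = 9.323.
Q̇_max = COP_Carnot × Ẇ = 9.323 × 173.0 hp = 1613 hp.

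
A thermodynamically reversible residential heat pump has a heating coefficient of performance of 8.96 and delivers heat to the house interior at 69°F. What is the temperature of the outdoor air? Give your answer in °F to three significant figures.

10.0 °F

COP_HP = T_H/(T_H − T_C) gives T_H − T_C = T_H/COP.
With T_H = 293.71 K, T_C = 293.71 × (1 − 1/8.96) = 260.93 K.
Converting, 260.93 K = 10.00°F.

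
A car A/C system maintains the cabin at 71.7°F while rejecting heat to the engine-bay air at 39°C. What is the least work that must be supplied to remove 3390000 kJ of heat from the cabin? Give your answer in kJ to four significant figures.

194600 kJ

In absolute terms T_C = 295.21 K and T_H = 312.15 K, so ΔT = 16.94 K.
The reversible limit is COP_R = T_C/ΔT = 17.42, so W_min = Q_C/COP = Q_C·ΔT/T_C.
W_min = 3390000 × 16.94/295.21 = 194600 kJ.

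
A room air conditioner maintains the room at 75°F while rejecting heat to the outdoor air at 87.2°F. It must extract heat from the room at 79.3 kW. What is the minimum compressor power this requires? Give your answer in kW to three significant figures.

1.81 kW

In absolute terms T_C = 297.04 K and T_H = 303.82 K, so ΔT = 6.778 K.
COP_Carnot = T_C/ΔT = 297.04/6.778 = 43.83.
Ẇ_min = Q̇/COP_Carnot = 79.30/43.83 = 1.809 kW.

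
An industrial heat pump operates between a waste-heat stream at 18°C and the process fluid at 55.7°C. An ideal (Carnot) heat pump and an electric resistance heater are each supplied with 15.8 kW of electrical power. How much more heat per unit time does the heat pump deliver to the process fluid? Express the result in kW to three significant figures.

In absolute terms T_C = 291.15 K and T_H = 328.85 K, so ΔT = 37.70 K.
COP_Carnot = T_H/ΔT = 328.85/37.70 = 8.723.
The heat pump delivers Q̇_H = COP × Ẇ = 137.8 kW; the resistance heater delivers Ẇ = 15.80 kW.
Extra = (COP − 1)·Ẇ = 122.0 kW.

122 kW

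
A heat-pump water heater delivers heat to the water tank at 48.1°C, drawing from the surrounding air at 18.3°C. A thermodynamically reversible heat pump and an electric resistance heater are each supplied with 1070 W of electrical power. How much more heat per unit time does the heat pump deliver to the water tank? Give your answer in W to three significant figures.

10500 W

In absolute terms T_C = 291.45 K and T_H = 321.25 K, so ΔT = 29.80 K.
COP_Carnot = T_H/ΔT = 321.25/29.80 = 10.78.
The heat pump delivers Q̇_H = COP × Ẇ = 11530 W; the resistance heater delivers Ẇ = 1070 W.
Extra = (COP − 1)·Ẇ = 10460 W.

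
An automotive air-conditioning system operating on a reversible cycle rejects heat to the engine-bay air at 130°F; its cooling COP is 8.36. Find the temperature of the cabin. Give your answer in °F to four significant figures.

67.00 °F

For a Carnot refrigerator COP_R = T_C/(T_H − T_C), so T_C = COP·T_H/(1 + COP).
With T_H = 327.59 K, T_C = 8.36 × 327.59/9.360 = 292.60 K.
Converting, 292.60 K = 67.00°F.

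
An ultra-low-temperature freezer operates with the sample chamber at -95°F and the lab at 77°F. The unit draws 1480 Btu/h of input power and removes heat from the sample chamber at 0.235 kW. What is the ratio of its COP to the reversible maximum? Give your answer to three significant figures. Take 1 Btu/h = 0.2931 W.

0.256

Converting, Q̇_C = 0.2350 kW = 801.8 Btu/h, so COP_actual = Q̇_C/Ẇ = 801.8/1480 = 0.5417.
In absolute terms T_C = 202.59 K and T_H = 298.15 K, so ΔT = 95.56 K.
COP_Carnot = T_C/ΔT = 202.59/95.56 = 2.120.
η_II = COP_actual/COP_Carnot = 0.5417/2.120 = 0.2555.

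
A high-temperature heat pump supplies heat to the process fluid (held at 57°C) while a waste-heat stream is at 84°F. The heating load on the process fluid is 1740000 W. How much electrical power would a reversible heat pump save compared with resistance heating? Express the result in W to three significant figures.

1590000 W

In absolute terms T_C = 302.04 K and T_H = 330.15 K, so ΔT = 28.11 K.
COP_Carnot = T_H/ΔT = 330.15/28.11 = 11.74.
Resistance heating needs Ẇ_res = Q̇_H = 1740000 W; the reversible heat pump needs only Ẇ_hp = Q̇_H/COP = 148200 W.
Saving = 1740000 − 148200 = 1592000 W.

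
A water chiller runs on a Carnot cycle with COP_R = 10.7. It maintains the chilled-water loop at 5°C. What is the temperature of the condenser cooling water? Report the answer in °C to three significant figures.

31.0 °C

COP_R = T_C/(T_H − T_C) gives T_H − T_C = T_C/COP.
With T_C = 278.15 K, T_H = 278.15 × (1 + 1/10.7) = 304.15 K.
Converting, 304.15 K = 31.00°C.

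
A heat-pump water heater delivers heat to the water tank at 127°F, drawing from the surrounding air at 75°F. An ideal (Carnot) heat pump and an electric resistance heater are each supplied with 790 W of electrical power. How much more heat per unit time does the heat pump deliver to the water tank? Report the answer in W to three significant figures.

In absolute terms T_C = 297.04 K and T_H = 325.93 K, so ΔT = 28.89 K.
COP_Carnot = T_H/ΔT = 325.93/28.89 = 11.28.
The heat pump delivers Q̇_H = COP × Ẇ = 8913 W; the resistance heater delivers Ẇ = 790.0 W.
Extra = (COP − 1)·Ẇ = 8123 W.

8120 W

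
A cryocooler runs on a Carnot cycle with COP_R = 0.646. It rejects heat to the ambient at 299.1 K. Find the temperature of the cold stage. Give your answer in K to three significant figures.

For a Carnot refrigerator COP_R = T_C/(T_H − T_C), so T_C = COP·T_H/(1 + COP).
With T_H = 299.10 K, T_C = 0.646 × 299.10/1.646 = 117.39 K.

117 K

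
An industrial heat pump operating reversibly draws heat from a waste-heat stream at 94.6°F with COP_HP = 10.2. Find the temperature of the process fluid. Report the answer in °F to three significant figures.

COP_HP = T_H/(T_H − T_C) rearranges to T_H = COP·T_C/(COP − 1).
With T_C = 307.93 K, T_H = 10.2 × 307.93/9.200 = 341.40 K.
Converting, 341.40 K = 154.85°F.

155 °F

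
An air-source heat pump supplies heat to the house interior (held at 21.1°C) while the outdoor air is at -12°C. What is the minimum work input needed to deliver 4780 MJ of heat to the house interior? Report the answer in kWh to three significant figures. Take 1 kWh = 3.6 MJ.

In absolute terms T_C = 261.15 K and T_H = 294.25 K, so ΔT = 33.10 K.
The reversible limit is COP_HP = T_H/ΔT = 8.890, so W_min = Q_H/COP = Q_H·ΔT/T_H.
W_min = 4780 × 33.10/294.25 = 537.7 MJ = 149.4 kWh.

149 kWh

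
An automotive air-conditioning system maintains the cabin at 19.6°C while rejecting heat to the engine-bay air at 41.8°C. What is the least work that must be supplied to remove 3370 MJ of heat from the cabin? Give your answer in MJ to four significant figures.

In absolute terms T_C = 292.75 K and T_H = 314.95 K, so ΔT = 22.20 K.
The reversible limit is COP_R = T_C/ΔT = 13.19, so W_min = Q_C/COP = Q_C·ΔT/T_C.
W_min = 3370 × 22.20/292.75 = 255.6 MJ.

255.6 MJ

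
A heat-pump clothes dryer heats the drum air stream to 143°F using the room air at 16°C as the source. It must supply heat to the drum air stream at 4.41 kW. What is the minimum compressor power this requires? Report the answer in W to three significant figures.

In absolute terms T_C = 289.15 K and T_H = 334.82 K, so ΔT = 45.67 K.
COP_Carnot = T_H/ΔT = 334.82/45.67 = 7.332.
Ẇ_min = Q̇/COP_Carnot = 4.410/7.332 = 0.6015 kW = 601.5 W.

601 W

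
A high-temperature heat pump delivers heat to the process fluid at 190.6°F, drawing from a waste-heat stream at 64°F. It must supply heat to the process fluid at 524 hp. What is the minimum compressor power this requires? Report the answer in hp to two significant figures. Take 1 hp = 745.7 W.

100 hp

In absolute terms T_C = 290.93 K and T_H = 361.26 K, so ΔT = 70.33 K.
COP_Carnot = T_H/ΔT = 361.26/70.33 = 5.136.
Ẇ_min = Q̇/COP_Carnot = 524.0/5.136 = 102.0 hp.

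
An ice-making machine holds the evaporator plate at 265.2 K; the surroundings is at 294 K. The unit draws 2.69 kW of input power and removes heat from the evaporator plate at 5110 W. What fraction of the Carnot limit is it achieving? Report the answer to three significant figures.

0.206

Converting, Q̇_C = 5110 W = 5.110 kW, so COP_actual = Q̇_C/Ẇ = 5.110/2.690 = 1.900.
The reservoir spacing is ΔT = 294 − 265.2 = 28.80 K.
COP_Carnot = T_C/ΔT = 265.20/28.80 = 9.208.
η_II = COP_actual/COP_Carnot = 1.900/9.208 = 0.2063.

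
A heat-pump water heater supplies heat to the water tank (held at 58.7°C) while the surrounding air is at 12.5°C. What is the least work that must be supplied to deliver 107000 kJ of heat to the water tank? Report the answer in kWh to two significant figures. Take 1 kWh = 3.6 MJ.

4.1 kWh

In absolute terms T_C = 285.65 K and T_H = 331.85 K, so ΔT = 46.20 K.
The reversible limit is COP_HP = T_H/ΔT = 7.183, so W_min = Q_H/COP = Q_H·ΔT/T_H.
W_min = 107000 × 46.20/331.85 = 14900 kJ = 4.138 kWh.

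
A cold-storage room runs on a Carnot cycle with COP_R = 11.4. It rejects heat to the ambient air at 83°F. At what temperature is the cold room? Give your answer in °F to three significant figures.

39.2 °F

For a Carnot refrigerator COP_R = T_C/(T_H − T_C), so T_C = COP·T_H/(1 + COP).
With T_H = 301.48 K, T_C = 11.4 × 301.48/12.40 = 277.17 K.
Converting, 277.17 K = 39.24°F.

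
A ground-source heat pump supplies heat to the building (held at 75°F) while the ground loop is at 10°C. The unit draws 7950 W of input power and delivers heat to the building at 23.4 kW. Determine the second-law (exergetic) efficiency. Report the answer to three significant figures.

0.138

Converting, Q̇_H = 23.40 kW = 23400 W, so COP_actual = Q̇_H/Ẇ = 23400/7950 = 2.943.
In absolute terms T_C = 283.15 K and T_H = 297.04 K, so ΔT = 13.89 K.
COP_Carnot = T_H/ΔT = 297.04/13.89 = 21.39.
η_II = COP_actual/COP_Carnot = 2.943/21.39 = 0.1376.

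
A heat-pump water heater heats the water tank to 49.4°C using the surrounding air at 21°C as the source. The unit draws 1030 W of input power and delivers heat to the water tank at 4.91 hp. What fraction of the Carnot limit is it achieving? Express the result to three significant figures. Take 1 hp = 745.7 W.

Converting, Q̇_H = 4.910 hp = 3661 W, so COP_actual = Q̇_H/Ẇ = 3661/1030 = 3.555.
In absolute terms T_C = 294.15 K and T_H = 322.55 K, so ΔT = 28.40 K.
COP_Carnot = T_H/ΔT = 322.55/28.40 = 11.36.
η_II = COP_actual/COP_Carnot = 3.555/11.36 = 0.3130.

0.313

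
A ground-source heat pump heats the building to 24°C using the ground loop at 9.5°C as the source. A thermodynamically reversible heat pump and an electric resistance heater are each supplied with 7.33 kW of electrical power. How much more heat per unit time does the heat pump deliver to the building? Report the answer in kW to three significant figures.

In absolute terms T_C = 282.65 K and T_H = 297.15 K, so ΔT = 14.50 K.
COP_Carnot = T_H/ΔT = 297.15/14.50 = 20.49.
The heat pump delivers Q̇_H = COP × Ẇ = 150.2 kW; the resistance heater delivers Ẇ = 7.330 kW.
Extra = (COP − 1)·Ẇ = 142.9 kW.

143 kW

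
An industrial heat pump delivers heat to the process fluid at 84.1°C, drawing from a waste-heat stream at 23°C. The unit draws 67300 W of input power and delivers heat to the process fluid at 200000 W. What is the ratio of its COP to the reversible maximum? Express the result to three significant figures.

COP_actual = Q̇_H/Ẇ = 200000/67300 = 2.972.
In absolute terms T_C = 296.15 K and T_H = 357.25 K, so ΔT = 61.10 K.
COP_Carnot = T_H/ΔT = 357.25/61.10 = 5.847.
η_II = COP_actual/COP_Carnot = 2.972/5.847 = 0.5083.

0.508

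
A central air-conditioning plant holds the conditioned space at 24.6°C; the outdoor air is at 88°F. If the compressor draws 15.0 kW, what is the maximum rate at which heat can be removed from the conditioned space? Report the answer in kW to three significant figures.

686 kW

In absolute terms T_C = 297.75 K and T_H = 304.26 K, so ΔT = 6.511 K.
COP_Carnot = T_C/ΔT = 297.75/6.511 = 45.73.
Q̇_max = COP_Carnot × Ẇ = 45.73 × 15.00 kW = 685.9 kW.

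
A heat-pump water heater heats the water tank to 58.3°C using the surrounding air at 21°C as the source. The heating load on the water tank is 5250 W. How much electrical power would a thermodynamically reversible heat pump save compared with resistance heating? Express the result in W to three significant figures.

In absolute terms T_C = 294.15 K and T_H = 331.45 K, so ΔT = 37.30 K.
COP_Carnot = T_H/ΔT = 331.45/37.30 = 8.886.
Resistance heating needs Ẇ_res = Q̇_H = 5250 W; the reversible heat pump needs only Ẇ_hp = Q̇_H/COP = 590.8 W.
Saving = 5250 − 590.8 = 4659 W.

4660 W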